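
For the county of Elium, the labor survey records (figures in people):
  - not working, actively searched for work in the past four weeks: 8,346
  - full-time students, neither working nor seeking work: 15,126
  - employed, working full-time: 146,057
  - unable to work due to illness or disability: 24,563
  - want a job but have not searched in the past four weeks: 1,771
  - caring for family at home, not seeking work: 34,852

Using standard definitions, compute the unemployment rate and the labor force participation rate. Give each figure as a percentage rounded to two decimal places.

Unemployment rate ≈ 5.41%; labor force participation rate ≈ 66.92%.

Employed = 146,057.
Unemployed = 8,346.
Labor force = 146,057 + 8,346 = 154,403.
Not in labor force = 15,126 + 24,563 + 1,771 + 34,852 = 76,312 (those not working and not actively searching are outside the labor force — including those who want a job but have given up searching).
Civilian working-age population = 154,403 + 76,312 = 230,715.
Unemployment rate = 8,346 / 154,403 = 5.41%.
Labor force participation rate = 154,403 / 230,715 = 66.92%.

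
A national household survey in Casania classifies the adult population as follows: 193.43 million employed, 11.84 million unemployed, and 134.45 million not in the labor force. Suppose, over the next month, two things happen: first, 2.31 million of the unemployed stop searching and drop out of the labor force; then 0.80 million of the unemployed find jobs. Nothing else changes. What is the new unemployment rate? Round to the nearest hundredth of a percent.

Initially, labor force = 193.43 + 11.84 = 205.27 million, so u = 11.84/205.27 = 5.77%.
After the first change, unemployed and labor force both fall by 2.31 → E = 193.43, U = 9.53, labor force = 202.96 million.
After the second change, unemployed falls and employed rises by 0.80; labor force unchanged → E = 194.23, U = 8.73, labor force = 202.96 million.
New unemployment rate = 8.73 / 202.96 = 4.30%.

New unemployment rate ≈ 4.30%.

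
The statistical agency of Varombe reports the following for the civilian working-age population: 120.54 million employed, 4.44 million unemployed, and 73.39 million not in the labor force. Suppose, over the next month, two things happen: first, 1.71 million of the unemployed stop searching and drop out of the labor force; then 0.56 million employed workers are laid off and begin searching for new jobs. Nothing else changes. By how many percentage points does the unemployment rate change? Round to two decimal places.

Initially, labor force = 120.54 + 4.44 = 124.98 million, so u = 4.44/124.98 = 3.55%.
After the first change, unemployed and labor force both fall by 1.71 → E = 120.54, U = 2.73, labor force = 123.27 million.
After the second change, employed falls and unemployed rises by 0.56; labor force unchanged → E = 119.98, U = 3.29, labor force = 123.27 million.
New unemployment rate = 3.29 / 123.27 = 2.67%.
Change = 2.67% − 3.55% = −0.88 percentage points.

The unemployment rate changes by −0.88 percentage points.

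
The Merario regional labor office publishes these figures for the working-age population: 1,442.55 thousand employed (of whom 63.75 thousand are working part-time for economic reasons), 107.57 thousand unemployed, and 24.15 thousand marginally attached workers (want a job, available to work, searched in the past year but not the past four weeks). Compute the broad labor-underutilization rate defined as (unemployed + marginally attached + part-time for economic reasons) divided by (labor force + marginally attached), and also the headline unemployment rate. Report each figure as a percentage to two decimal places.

Labor force = 1,442.55 + 107.57 = 1,550.12 thousand.
Numerator = 107.57 + 24.15 + 63.75 = 195.47 thousand.
Denominator = 1,550.12 + 24.15 = 1,574.27 thousand.
Broad rate = 195.47 / 1,574.27 = 12.42%.
Headline unemployment rate = 107.57 / 1,550.12 = 6.94%.

Broad underutilization rate ≈ 12.42%; headline unemployment rate ≈ 6.94%.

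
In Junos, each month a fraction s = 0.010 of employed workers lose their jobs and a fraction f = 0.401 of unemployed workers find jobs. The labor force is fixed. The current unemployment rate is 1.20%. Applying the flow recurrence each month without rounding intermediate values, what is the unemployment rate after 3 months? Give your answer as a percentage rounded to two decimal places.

With a fixed labor force, u_{t+1} = u_t + s·(1−u_t) − f·u_t = u_t·(1−s−f) + s.
Here 1−s−f = 0.589 and s = 0.010.
u_1 = 0.012000 × 0.589 + 0.010 = 0.017068.
u_2 = 0.017068 × 0.589 + 0.010 = 0.020053.
u_3 = 0.020053 × 0.589 + 0.010 = 0.021811.

Unemployment rate after three months ≈ 2.18%.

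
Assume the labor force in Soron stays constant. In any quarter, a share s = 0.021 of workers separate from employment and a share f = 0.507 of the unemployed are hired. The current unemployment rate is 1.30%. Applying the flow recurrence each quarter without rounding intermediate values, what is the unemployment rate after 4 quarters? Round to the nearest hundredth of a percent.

With a fixed labor force, u_{t+1} = u_t + s·(1−u_t) − f·u_t = u_t·(1−s−f) + s.
Here 1−s−f = 0.472 and s = 0.021.
u_1 = 0.013000 × 0.472 + 0.021 = 0.027136.
u_2 = 0.027136 × 0.472 + 0.021 = 0.033808.
u_3 = 0.033808 × 0.472 + 0.021 = 0.036957.
u_4 = 0.036957 × 0.472 + 0.021 = 0.038444.

Unemployment rate after four quarters ≈ 3.84%.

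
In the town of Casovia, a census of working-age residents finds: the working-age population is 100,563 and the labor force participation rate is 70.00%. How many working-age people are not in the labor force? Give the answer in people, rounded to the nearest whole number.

About 30,169 are not in the labor force.

Share not in the labor force = 1 − 0.7000 = 0.3000.
Not in labor force = 0.3000 × 100,563 ≈ 30,169.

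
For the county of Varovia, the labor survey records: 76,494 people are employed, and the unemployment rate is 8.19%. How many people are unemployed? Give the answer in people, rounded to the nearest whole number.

About 6,824 are unemployed.

Let U be the number unemployed. The labor force is E + U, and U/(E+U) = 0.0819.
So U = 0.0819 × 76,494 / (1 − 0.0819) = 6264.86 / 0.9181 ≈ 6,824.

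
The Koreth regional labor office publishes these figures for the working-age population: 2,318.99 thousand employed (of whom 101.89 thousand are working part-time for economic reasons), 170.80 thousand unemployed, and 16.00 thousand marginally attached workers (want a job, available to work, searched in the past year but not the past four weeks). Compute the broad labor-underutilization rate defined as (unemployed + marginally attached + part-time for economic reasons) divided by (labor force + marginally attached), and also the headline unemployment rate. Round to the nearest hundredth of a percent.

Broad underutilization rate ≈ 11.52%; headline unemployment rate ≈ 6.86%.

Labor force = 2,318.99 + 170.80 = 2,489.79 thousand.
Numerator = 170.80 + 16.00 + 101.89 = 288.69 thousand.
Denominator = 2,489.79 + 16.00 = 2,505.79 thousand.
Broad rate = 288.69 / 2,505.79 = 11.52%.
Headline unemployment rate = 170.80 / 2,489.79 = 6.86%.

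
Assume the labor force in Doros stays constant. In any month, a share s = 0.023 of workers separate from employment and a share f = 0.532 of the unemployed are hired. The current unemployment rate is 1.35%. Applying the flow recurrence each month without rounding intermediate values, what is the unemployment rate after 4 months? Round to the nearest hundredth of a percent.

With a fixed labor force, u_{t+1} = u_t + s·(1−u_t) − f·u_t = u_t·(1−s−f) + s.
Here 1−s−f = 0.445 and s = 0.023.
u_1 = 0.013500 × 0.445 + 0.023 = 0.029007.
u_2 = 0.029007 × 0.445 + 0.023 = 0.035908.
u_3 = 0.035908 × 0.445 + 0.023 = 0.038979.
u_4 = 0.038979 × 0.445 + 0.023 = 0.040346.

Unemployment rate after four months ≈ 4.03%.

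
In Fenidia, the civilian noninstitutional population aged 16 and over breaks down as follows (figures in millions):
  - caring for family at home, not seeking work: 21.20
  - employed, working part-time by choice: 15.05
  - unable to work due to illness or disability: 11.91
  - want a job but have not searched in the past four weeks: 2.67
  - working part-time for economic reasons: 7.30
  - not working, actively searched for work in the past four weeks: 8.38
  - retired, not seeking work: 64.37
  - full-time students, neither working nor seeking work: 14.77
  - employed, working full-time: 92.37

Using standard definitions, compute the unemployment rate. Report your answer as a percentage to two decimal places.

Unemployment rate ≈ 6.81%.

Employed = 15.05 + 7.30 + 92.37 = 114.72 million (anyone who worked, including part-time for economic reasons, counts as employed).
Unemployed = 8.38 million.
Labor force = 114.72 + 8.38 = 123.10 million.
Unemployment rate = 8.38 / 123.10 = 6.81%.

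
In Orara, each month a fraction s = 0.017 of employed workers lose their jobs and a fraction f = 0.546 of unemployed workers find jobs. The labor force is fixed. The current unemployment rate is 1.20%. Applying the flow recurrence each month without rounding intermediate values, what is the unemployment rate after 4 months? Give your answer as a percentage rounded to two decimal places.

With a fixed labor force, u_{t+1} = u_t + s·(1−u_t) − f·u_t = u_t·(1−s−f) + s.
Here 1−s−f = 0.437 and s = 0.017.
u_1 = 0.012000 × 0.437 + 0.017 = 0.022244.
u_2 = 0.022244 × 0.437 + 0.017 = 0.026721.
u_3 = 0.026721 × 0.437 + 0.017 = 0.028677.
u_4 = 0.028677 × 0.437 + 0.017 = 0.029532.

Unemployment rate after four months ≈ 2.95%.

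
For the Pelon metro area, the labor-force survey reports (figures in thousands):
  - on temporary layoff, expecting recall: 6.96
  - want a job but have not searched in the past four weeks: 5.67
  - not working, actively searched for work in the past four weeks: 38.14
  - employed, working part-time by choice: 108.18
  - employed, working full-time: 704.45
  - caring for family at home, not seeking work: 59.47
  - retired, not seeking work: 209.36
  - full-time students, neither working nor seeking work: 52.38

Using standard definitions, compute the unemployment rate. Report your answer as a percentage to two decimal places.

Employed = 108.18 + 704.45 = 812.63 thousand.
Unemployed = 6.96 + 38.14 = 45.10 thousand (jobless and actively searching, or on temporary layoff).
Labor force = 812.63 + 45.10 = 857.73 thousand.
Unemployment rate = 45.10 / 857.73 = 5.26%.

Unemployment rate ≈ 5.26%.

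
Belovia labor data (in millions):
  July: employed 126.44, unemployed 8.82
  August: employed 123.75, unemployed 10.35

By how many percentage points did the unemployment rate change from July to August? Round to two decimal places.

July: labor force = 126.44 + 8.82 = 135.26; u = 8.82/135.26 = 6.52%.
August: labor force = 123.75 + 10.35 = 134.10; u = 10.35/134.10 = 7.72%.
Change = 7.72% − 6.52% = +1.20 pp.

The unemployment rate changed by +1.20 percentage points.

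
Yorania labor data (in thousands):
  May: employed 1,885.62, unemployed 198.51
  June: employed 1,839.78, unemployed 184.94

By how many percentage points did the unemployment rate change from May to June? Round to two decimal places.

The unemployment rate changed by −0.39 percentage points.

May: labor force = 1,885.62 + 198.51 = 2,084.13; u = 198.51/2,084.13 = 9.52%.
June: labor force = 1,839.78 + 184.94 = 2,024.72; u = 184.94/2,024.72 = 9.13%.
Change = 9.13% − 9.52% = −0.39 pp.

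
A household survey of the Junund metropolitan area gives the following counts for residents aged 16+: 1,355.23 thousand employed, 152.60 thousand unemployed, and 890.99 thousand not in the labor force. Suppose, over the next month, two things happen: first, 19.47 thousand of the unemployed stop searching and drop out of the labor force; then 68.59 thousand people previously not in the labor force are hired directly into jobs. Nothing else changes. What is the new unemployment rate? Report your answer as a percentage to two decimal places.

Initially, labor force = 1,355.23 + 152.60 = 1,507.83 thousand, so u = 152.60/1,507.83 = 10.12%.
After the first change, unemployed and labor force both fall by 19.47 → E = 1,355.23, U = 133.13, labor force = 1,488.36 thousand.
After the second change, employed and labor force both rise by 68.59; unemployed unchanged → E = 1,423.82, U = 133.13, labor force = 1,556.95 thousand.
New unemployment rate = 133.13 / 1,556.95 = 8.55%.

New unemployment rate ≈ 8.55%.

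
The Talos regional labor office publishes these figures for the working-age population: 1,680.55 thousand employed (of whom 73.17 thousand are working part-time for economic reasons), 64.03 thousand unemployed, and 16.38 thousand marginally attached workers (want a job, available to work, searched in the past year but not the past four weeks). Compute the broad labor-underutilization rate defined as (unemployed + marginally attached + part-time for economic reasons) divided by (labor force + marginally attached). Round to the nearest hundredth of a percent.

Broad underutilization rate ≈ 8.72%.

Labor force = 1,680.55 + 64.03 = 1,744.58 thousand.
Numerator = 64.03 + 16.38 + 73.17 = 153.58 thousand.
Denominator = 1,744.58 + 16.38 = 1,760.96 thousand.
Broad rate = 153.58 / 1,760.96 = 8.72%.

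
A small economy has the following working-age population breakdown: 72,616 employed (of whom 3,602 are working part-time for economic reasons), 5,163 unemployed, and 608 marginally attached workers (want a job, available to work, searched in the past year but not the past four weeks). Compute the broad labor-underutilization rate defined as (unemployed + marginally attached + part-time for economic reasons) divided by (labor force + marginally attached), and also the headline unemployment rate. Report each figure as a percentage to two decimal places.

Labor force = 72,616 + 5,163 = 77,779.
Numerator = 5,163 + 608 + 3,602 = 9,373.
Denominator = 77,779 + 608 = 78,387.
Broad rate = 9,373 / 78,387 = 11.96%.
Headline unemployment rate = 5,163 / 77,779 = 6.64%.

Broad underutilization rate ≈ 11.96%; headline unemployment rate ≈ 6.64%.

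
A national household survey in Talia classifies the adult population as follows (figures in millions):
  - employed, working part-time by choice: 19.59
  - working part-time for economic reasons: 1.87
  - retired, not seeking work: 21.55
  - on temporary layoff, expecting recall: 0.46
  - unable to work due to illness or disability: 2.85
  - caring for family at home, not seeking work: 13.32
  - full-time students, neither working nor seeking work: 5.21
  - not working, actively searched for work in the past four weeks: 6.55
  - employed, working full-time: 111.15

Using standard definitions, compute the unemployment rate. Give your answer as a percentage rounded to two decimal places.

Unemployment rate ≈ 5.02%.

Employed = 19.59 + 1.87 + 111.15 = 132.61 million (anyone who worked, including part-time for economic reasons, counts as employed).
Unemployed = 0.46 + 6.55 = 7.01 million (jobless and actively searching, or on temporary layoff).
Labor force = 132.61 + 7.01 = 139.62 million.
Unemployment rate = 7.01 / 139.62 = 5.02%.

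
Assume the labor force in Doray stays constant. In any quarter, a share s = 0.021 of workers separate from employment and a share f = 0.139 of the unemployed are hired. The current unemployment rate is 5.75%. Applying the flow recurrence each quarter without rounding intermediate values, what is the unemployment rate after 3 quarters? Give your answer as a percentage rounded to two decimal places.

Unemployment rate after three quarters ≈ 8.75%.

With a fixed labor force, u_{t+1} = u_t + s·(1−u_t) − f·u_t = u_t·(1−s−f) + s.
Here 1−s−f = 0.840 and s = 0.021.
u_1 = 0.057500 × 0.840 + 0.021 = 0.069300.
u_2 = 0.069300 × 0.840 + 0.021 = 0.079212.
u_3 = 0.079212 × 0.840 + 0.021 = 0.087538.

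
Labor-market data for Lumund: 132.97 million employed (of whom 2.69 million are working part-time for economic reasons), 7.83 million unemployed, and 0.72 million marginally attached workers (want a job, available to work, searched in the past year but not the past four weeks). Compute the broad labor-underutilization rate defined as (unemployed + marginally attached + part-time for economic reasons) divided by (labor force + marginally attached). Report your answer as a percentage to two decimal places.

Labor force = 132.97 + 7.83 = 140.80 million.
Numerator = 7.83 + 0.72 + 2.69 = 11.24 million.
Denominator = 140.80 + 0.72 = 141.52 million.
Broad rate = 11.24 / 141.52 = 7.94%.

Broad underutilization rate ≈ 7.94%.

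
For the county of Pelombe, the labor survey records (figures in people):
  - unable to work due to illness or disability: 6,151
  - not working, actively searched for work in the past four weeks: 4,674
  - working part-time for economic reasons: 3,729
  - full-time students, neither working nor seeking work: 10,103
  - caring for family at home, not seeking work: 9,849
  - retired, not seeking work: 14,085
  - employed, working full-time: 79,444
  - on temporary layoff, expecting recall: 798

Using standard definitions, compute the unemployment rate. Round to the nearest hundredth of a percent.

Unemployment rate ≈ 6.17%.

Employed = 3,729 + 79,444 = 83,173 (anyone who worked, including part-time for economic reasons, counts as employed).
Unemployed = 4,674 + 798 = 5,472 (jobless and actively searching, or on temporary layoff).
Labor force = 83,173 + 5,472 = 88,645.
Unemployment rate = 5,472 / 88,645 = 6.17%.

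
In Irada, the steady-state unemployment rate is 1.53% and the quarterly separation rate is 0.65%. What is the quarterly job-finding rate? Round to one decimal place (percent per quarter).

From u* = s/(s+f): f = s·(1−u)/u.
f = 0.65 × (1 − 0.0153) / 0.0153 = 0.6401 / 0.0153 ≈ 41.8% per quarter.

Job-finding rate ≈ 41.8% per quarter.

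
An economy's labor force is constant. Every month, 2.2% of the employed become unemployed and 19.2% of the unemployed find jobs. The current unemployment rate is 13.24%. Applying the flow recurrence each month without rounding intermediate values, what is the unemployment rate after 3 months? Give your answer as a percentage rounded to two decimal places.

Unemployment rate after three months ≈ 11.72%.

With a fixed labor force, u_{t+1} = u_t + s·(1−u_t) − f·u_t = u_t·(1−s−f) + s.
Here 1−s−f = 0.786 and s = 0.022.
u_1 = 0.132400 × 0.786 + 0.022 = 0.126066.
u_2 = 0.126066 × 0.786 + 0.022 = 0.121088.
u_3 = 0.121088 × 0.786 + 0.022 = 0.117175.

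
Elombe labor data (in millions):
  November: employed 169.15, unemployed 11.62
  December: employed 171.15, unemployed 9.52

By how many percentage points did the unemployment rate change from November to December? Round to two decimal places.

November: labor force = 169.15 + 11.62 = 180.77; u = 11.62/180.77 = 6.43%.
December: labor force = 171.15 + 9.52 = 180.67; u = 9.52/180.67 = 5.27%.
Change = 5.27% − 6.43% = −1.16 pp.

The unemployment rate changed by −1.16 percentage points.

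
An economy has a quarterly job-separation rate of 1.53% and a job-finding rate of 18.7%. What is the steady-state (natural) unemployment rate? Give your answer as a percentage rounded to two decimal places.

At steady state the flows balance: s·E = f·U, so U/(E+U) = s/(s+f).
u* = 1.53 / (1.53 + 18.7) = 1.53 / 20.23 = 7.56%.

Steady-state unemployment rate ≈ 7.56%.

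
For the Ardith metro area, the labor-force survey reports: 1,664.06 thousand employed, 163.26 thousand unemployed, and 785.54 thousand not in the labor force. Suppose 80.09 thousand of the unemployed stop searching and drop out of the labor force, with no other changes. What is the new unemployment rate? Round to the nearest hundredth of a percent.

Initially, labor force = 1,664.06 + 163.26 = 1,827.32 thousand, so u = 163.26/1,827.32 = 8.93%.
After the change, unemployed and labor force both fall by 80.09 → E = 1,664.06, U = 83.17, labor force = 1,747.23 thousand.
New unemployment rate = 83.17 / 1,747.23 = 4.76%.

New unemployment rate ≈ 4.76%.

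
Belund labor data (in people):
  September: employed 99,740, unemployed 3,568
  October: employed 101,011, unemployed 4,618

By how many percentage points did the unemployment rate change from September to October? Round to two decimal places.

The unemployment rate changed by +0.92 percentage points.

September: labor force = 99,740 + 3,568 = 103,308; u = 3,568/103,308 = 3.45%.
October: labor force = 101,011 + 4,618 = 105,629; u = 4,618/105,629 = 4.37%.
Change = 4.37% − 3.45% = +0.92 pp.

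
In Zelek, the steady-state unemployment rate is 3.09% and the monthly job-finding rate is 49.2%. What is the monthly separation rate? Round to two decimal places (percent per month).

Separation rate ≈ 1.57% per month.

From u* = s/(s+f): s = u·f/(1−u).
s = 0.0309 × 49.2 / (1 − 0.0309) = 1.5203 / 0.9691 ≈ 1.57% per month.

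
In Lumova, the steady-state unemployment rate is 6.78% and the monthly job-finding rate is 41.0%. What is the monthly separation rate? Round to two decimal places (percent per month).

Separation rate ≈ 2.98% per month.

From u* = s/(s+f): s = u·f/(1−u).
s = 0.0678 × 41.0 / (1 − 0.0678) = 2.7798 / 0.9322 ≈ 2.98% per month.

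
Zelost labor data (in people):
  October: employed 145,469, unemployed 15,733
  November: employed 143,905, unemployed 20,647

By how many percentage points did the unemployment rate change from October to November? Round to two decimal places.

The unemployment rate changed by +2.79 percentage points.

October: labor force = 145,469 + 15,733 = 161,202; u = 15,733/161,202 = 9.76%.
November: labor force = 143,905 + 20,647 = 164,552; u = 20,647/164,552 = 12.55%.
Change = 12.55% − 9.76% = +2.79 pp.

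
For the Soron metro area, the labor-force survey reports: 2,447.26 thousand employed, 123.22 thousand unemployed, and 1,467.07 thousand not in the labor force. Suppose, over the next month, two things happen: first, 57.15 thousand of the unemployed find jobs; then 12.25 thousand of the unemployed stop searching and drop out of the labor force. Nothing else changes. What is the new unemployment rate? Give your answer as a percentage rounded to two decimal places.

New unemployment rate ≈ 2.10%.

Initially, labor force = 2,447.26 + 123.22 = 2,570.48 thousand, so u = 123.22/2,570.48 = 4.79%.
After the first change, unemployed falls and employed rises by 57.15; labor force unchanged → E = 2,504.41, U = 66.07, labor force = 2,570.48 thousand.
After the second change, unemployed and labor force both fall by 12.25 → E = 2,504.41, U = 53.82, labor force = 2,558.23 thousand.
New unemployment rate = 53.82 / 2,558.23 = 2.10%.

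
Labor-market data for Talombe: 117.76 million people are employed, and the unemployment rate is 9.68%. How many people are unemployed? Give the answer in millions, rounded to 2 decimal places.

Let U be the number unemployed. The labor force is E + U, and U/(E+U) = 0.0968.
So U = 0.0968 × 117.76 / (1 − 0.0968) = 11.3992 / 0.9032 ≈ 12.62 million.

About 12.62 million are unemployed.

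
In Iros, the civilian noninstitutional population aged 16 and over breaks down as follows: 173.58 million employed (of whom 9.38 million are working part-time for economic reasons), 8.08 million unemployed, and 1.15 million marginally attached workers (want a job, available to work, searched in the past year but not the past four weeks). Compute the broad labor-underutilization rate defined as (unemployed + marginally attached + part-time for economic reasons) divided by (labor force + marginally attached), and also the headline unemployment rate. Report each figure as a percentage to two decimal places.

Labor force = 173.58 + 8.08 = 181.66 million.
Numerator = 8.08 + 1.15 + 9.38 = 18.61 million.
Denominator = 181.66 + 1.15 = 182.81 million.
Broad rate = 18.61 / 182.81 = 10.18%.
Headline unemployment rate = 8.08 / 181.66 = 4.45%.

Broad underutilization rate ≈ 10.18%; headline unemployment rate ≈ 4.45%.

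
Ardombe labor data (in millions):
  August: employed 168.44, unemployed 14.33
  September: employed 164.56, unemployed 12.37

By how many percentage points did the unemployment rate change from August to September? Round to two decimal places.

August: labor force = 168.44 + 14.33 = 182.77; u = 14.33/182.77 = 7.84%.
September: labor force = 164.56 + 12.37 = 176.93; u = 12.37/176.93 = 6.99%.
Change = 6.99% − 7.84% = −0.85 pp.

The unemployment rate changed by −0.85 percentage points.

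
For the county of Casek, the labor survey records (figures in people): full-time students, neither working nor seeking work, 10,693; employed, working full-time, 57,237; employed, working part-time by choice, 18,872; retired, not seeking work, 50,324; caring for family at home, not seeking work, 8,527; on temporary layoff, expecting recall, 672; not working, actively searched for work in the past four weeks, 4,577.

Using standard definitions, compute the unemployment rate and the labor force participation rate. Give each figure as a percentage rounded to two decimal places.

Employed = 57,237 + 18,872 = 76,109.
Unemployed = 672 + 4,577 = 5,249 (jobless and actively searching, or on temporary layoff).
Labor force = 76,109 + 5,249 = 81,358.
Not in labor force = 10,693 + 50,324 + 8,527 = 69,544 (those not working and not actively searching are outside the labor force).
Civilian working-age population = 81,358 + 69,544 = 150,902.
Unemployment rate = 5,249 / 81,358 = 6.45%.
Labor force participation rate = 81,358 / 150,902 = 53.91%.

Unemployment rate ≈ 6.45%; labor force participation rate ≈ 53.91%.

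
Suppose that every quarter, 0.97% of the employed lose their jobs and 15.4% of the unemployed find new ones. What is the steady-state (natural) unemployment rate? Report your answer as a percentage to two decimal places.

At steady state the flows balance: s·E = f·U, so U/(E+U) = s/(s+f).
u* = 0.97 / (0.97 + 15.4) = 0.97 / 16.37 = 5.93%.

Steady-state unemployment rate ≈ 5.93%.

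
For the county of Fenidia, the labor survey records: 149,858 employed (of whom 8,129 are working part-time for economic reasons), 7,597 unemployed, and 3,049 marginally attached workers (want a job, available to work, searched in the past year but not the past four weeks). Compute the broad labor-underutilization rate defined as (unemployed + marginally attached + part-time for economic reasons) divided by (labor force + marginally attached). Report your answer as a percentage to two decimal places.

Labor force = 149,858 + 7,597 = 157,455.
Numerator = 7,597 + 3,049 + 8,129 = 18,775.
Denominator = 157,455 + 3,049 = 160,504.
Broad rate = 18,775 / 160,504 = 11.70%.

Broad underutilization rate ≈ 11.70%.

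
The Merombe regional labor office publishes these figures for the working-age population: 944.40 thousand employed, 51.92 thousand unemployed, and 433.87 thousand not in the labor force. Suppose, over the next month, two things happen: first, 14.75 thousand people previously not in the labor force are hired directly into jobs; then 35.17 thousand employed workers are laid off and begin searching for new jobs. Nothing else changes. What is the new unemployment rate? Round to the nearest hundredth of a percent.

New unemployment rate ≈ 8.61%.

Initially, labor force = 944.40 + 51.92 = 996.32 thousand, so u = 51.92/996.32 = 5.21%.
After the first change, employed and labor force both rise by 14.75; unemployed unchanged → E = 959.15, U = 51.92, labor force = 1,011.07 thousand.
After the second change, employed falls and unemployed rises by 35.17; labor force unchanged → E = 923.98, U = 87.09, labor force = 1,011.07 thousand.
New unemployment rate = 87.09 / 1,011.07 = 8.61%.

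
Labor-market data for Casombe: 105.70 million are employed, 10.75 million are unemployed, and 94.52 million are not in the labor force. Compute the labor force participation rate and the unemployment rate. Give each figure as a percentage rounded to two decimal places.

Labor force = employed + unemployed = 105.70 + 10.75 = 116.45 million.
Working-age population = 116.45 + 94.52 = 210.97 million.
Unemployment rate = 10.75 / 116.45 = 9.23%.
Labor force participation rate = 116.45 / 210.97 = 55.20%.

Labor force participation rate ≈ 55.20%; unemployment rate ≈ 9.23%.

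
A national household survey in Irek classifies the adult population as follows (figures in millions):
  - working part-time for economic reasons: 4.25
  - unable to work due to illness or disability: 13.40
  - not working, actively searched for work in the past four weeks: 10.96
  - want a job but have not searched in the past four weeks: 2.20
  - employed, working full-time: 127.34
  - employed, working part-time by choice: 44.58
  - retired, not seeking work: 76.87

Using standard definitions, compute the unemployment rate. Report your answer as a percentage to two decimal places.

Employed = 4.25 + 127.34 + 44.58 = 176.17 million (anyone who worked, including part-time for economic reasons, counts as employed).
Unemployed = 10.96 million.
Labor force = 176.17 + 10.96 = 187.13 million.
Unemployment rate = 10.96 / 187.13 = 5.86%.

Unemployment rate ≈ 5.86%.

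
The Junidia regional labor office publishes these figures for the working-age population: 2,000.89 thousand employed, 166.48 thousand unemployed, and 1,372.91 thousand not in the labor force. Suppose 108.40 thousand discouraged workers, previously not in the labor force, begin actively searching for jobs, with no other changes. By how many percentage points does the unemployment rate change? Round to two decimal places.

The unemployment rate changes by +4.40 percentage points.

Initially, labor force = 2,000.89 + 166.48 = 2,167.37 thousand, so u = 166.48/2,167.37 = 7.68%.
After the change, unemployed and labor force both rise by 108.40 → E = 2,000.89, U = 274.88, labor force = 2,275.77 thousand.
New unemployment rate = 274.88 / 2,275.77 = 12.08%.
Change = 12.08% − 7.68% = +4.40 percentage points.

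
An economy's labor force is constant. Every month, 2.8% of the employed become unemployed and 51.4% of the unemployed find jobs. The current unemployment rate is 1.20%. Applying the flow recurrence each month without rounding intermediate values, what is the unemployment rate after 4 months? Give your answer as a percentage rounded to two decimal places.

With a fixed labor force, u_{t+1} = u_t + s·(1−u_t) − f·u_t = u_t·(1−s−f) + s.
Here 1−s−f = 0.458 and s = 0.028.
u_1 = 0.012000 × 0.458 + 0.028 = 0.033496.
u_2 = 0.033496 × 0.458 + 0.028 = 0.043341.
u_3 = 0.043341 × 0.458 + 0.028 = 0.047850.
u_4 = 0.047850 × 0.458 + 0.028 = 0.049915.

Unemployment rate after four months ≈ 4.99%.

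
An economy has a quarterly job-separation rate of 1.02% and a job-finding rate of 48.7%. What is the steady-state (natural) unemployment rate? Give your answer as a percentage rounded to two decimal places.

Steady-state unemployment rate ≈ 2.05%.

At steady state the flows balance: s·E = f·U, so U/(E+U) = s/(s+f).
u* = 1.02 / (1.02 + 48.7) = 1.02 / 49.72 = 2.05%.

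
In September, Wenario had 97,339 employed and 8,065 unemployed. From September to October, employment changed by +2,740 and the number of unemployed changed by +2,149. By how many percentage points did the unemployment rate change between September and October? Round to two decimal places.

September: labor force = 97,339 + 8,065 = 105,404; u = 8,065/105,404 = 7.65%.
October: labor force = 100,079 + 10,214 = 110,293; u = 10,214/110,293 = 9.26%.
Change = 9.26% − 7.65% = +1.61 pp.

The unemployment rate changed by +1.61 percentage points.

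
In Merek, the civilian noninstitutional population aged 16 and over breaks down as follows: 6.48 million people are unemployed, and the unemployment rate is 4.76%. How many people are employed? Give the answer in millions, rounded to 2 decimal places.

About 129.65 million are employed.

Labor force = U / u = 6.48 / 0.0476 ≈ 136.13 million.
Employed = labor force − unemployed = 136.13 − 6.48 = 129.65 million.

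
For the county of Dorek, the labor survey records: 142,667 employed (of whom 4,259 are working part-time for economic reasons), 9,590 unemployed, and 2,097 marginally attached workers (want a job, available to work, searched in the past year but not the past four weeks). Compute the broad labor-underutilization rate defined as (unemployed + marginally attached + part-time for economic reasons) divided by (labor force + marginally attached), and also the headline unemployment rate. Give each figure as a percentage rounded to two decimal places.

Broad underutilization rate ≈ 10.33%; headline unemployment rate ≈ 6.30%.

Labor force = 142,667 + 9,590 = 152,257.
Numerator = 9,590 + 2,097 + 4,259 = 15,946.
Denominator = 152,257 + 2,097 = 154,354.
Broad rate = 15,946 / 154,354 = 10.33%.
Headline unemployment rate = 9,590 / 152,257 = 6.30%.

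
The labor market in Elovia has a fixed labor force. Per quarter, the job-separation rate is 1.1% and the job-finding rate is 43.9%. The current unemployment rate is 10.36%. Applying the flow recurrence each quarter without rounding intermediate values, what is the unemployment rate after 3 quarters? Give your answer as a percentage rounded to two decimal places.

Unemployment rate after three quarters ≈ 3.76%.

With a fixed labor force, u_{t+1} = u_t + s·(1−u_t) − f·u_t = u_t·(1−s−f) + s.
Here 1−s−f = 0.550 and s = 0.011.
u_1 = 0.103600 × 0.550 + 0.011 = 0.067980.
u_2 = 0.067980 × 0.550 + 0.011 = 0.048389.
u_3 = 0.048389 × 0.550 + 0.011 = 0.037614.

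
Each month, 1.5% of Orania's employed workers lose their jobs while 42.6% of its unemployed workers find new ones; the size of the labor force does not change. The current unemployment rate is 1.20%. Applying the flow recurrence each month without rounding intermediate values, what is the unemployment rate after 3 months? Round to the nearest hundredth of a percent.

Unemployment rate after three months ≈ 3.02%.

With a fixed labor force, u_{t+1} = u_t + s·(1−u_t) − f·u_t = u_t·(1−s−f) + s.
Here 1−s−f = 0.559 and s = 0.015.
u_1 = 0.012000 × 0.559 + 0.015 = 0.021708.
u_2 = 0.021708 × 0.559 + 0.015 = 0.027135.
u_3 = 0.027135 × 0.559 + 0.015 = 0.030168.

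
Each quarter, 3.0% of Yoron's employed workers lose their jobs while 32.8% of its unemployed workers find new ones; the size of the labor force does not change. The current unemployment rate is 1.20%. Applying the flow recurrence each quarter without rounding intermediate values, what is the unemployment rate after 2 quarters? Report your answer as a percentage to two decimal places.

Unemployment rate after two quarters ≈ 5.42%.

With a fixed labor force, u_{t+1} = u_t + s·(1−u_t) − f·u_t = u_t·(1−s−f) + s.
Here 1−s−f = 0.642 and s = 0.030.
u_1 = 0.012000 × 0.642 + 0.030 = 0.037704.
u_2 = 0.037704 × 0.642 + 0.030 = 0.054206.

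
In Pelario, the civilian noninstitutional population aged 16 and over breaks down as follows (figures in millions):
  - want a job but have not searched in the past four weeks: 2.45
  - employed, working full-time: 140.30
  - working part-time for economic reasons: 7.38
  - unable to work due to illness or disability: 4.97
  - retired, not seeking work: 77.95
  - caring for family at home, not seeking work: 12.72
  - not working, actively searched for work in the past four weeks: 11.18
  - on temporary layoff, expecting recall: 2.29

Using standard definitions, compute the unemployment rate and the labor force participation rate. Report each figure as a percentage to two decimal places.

Unemployment rate ≈ 8.36%; labor force participation rate ≈ 62.16%.

Employed = 140.30 + 7.38 = 147.68 million (anyone who worked, including part-time for economic reasons, counts as employed).
Unemployed = 11.18 + 2.29 = 13.47 million (jobless and actively searching, or on temporary layoff).
Labor force = 147.68 + 13.47 = 161.15 million.
Not in labor force = 2.45 + 4.97 + 77.95 + 12.72 = 98.09 million (those not working and not actively searching are outside the labor force — including those who want a job but have given up searching).
Civilian working-age population = 161.15 + 98.09 = 259.24 million.
Unemployment rate = 13.47 / 161.15 = 8.36%.
Labor force participation rate = 161.15 / 259.24 = 62.16%.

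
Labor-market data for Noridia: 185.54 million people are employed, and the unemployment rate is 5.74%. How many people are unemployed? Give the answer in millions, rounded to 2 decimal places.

About 11.30 million are unemployed.

Let U be the number unemployed. The labor force is E + U, and U/(E+U) = 0.0574.
So U = 0.0574 × 185.54 / (1 − 0.0574) = 10.6500 / 0.9426 ≈ 11.30 million.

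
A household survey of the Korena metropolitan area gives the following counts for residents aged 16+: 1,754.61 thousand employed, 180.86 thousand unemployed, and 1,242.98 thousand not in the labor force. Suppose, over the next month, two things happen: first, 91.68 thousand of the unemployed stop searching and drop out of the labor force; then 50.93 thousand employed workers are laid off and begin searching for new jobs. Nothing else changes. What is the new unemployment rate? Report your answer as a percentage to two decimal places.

New unemployment rate ≈ 7.60%.

Initially, labor force = 1,754.61 + 180.86 = 1,935.47 thousand, so u = 180.86/1,935.47 = 9.34%.
After the first change, unemployed and labor force both fall by 91.68 → E = 1,754.61, U = 89.18, labor force = 1,843.79 thousand.
After the second change, employed falls and unemployed rises by 50.93; labor force unchanged → E = 1,703.68, U = 140.11, labor force = 1,843.79 thousand.
New unemployment rate = 140.11 / 1,843.79 = 7.60%.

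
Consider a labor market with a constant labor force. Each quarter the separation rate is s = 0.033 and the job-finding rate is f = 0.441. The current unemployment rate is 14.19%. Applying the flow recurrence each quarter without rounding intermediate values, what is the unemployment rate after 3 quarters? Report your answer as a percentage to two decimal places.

Unemployment rate after three quarters ≈ 8.01%.

With a fixed labor force, u_{t+1} = u_t + s·(1−u_t) − f·u_t = u_t·(1−s−f) + s.
Here 1−s−f = 0.526 and s = 0.033.
u_1 = 0.141900 × 0.526 + 0.033 = 0.107639.
u_2 = 0.107639 × 0.526 + 0.033 = 0.089618.
u_3 = 0.089618 × 0.526 + 0.033 = 0.080139.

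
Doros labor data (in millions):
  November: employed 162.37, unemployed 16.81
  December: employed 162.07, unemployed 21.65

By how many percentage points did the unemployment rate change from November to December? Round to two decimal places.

The unemployment rate changed by +2.40 percentage points.

November: labor force = 162.37 + 16.81 = 179.18; u = 16.81/179.18 = 9.38%.
December: labor force = 162.07 + 21.65 = 183.72; u = 21.65/183.72 = 11.78%.
Change = 11.78% − 9.38% = +2.40 pp.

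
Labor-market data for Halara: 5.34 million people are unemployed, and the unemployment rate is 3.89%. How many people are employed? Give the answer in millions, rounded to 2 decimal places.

About 131.94 million are employed.

Labor force = U / u = 5.34 / 0.0389 ≈ 137.28 million.
Employed = labor force − unemployed = 137.28 − 5.34 = 131.94 million.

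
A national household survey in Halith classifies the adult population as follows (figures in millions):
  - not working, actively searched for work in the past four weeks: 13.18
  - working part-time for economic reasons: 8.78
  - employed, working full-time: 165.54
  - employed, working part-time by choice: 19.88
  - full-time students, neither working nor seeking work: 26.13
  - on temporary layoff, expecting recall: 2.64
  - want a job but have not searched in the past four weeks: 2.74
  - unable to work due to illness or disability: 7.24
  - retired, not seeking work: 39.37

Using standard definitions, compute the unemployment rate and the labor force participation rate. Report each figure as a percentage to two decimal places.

Employed = 8.78 + 165.54 + 19.88 = 194.20 million (anyone who worked, including part-time for economic reasons, counts as employed).
Unemployed = 13.18 + 2.64 = 15.82 million (jobless and actively searching, or on temporary layoff).
Labor force = 194.20 + 15.82 = 210.02 million.
Not in labor force = 26.13 + 2.74 + 7.24 + 39.37 = 75.48 million (those not working and not actively searching are outside the labor force — including those who want a job but have given up searching).
Civilian working-age population = 210.02 + 75.48 = 285.50 million.
Unemployment rate = 15.82 / 210.02 = 7.53%.
Labor force participation rate = 210.02 / 285.50 = 73.56%.

Unemployment rate ≈ 7.53%; labor force participation rate ≈ 73.56%.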